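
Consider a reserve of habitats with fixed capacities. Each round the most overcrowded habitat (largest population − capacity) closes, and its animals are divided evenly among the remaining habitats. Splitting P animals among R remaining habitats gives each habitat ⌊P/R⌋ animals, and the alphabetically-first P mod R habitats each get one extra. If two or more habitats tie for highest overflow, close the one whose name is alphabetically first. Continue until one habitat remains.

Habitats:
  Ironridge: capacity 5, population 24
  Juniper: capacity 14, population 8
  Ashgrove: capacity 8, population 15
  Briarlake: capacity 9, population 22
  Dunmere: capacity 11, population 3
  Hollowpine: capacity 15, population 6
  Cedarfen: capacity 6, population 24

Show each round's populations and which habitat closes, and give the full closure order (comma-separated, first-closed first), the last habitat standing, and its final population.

Round 1: Ashgrove=15 Briarlake=22 Cedarfen=24 Dunmere=3 Hollowpine=6 Ironridge=24 Juniper=8 → close Ironridge (overflow 19)
  24÷6 = 4 each, +1 to first 0
Round 2: Ashgrove=19 Briarlake=26 Cedarfen=28 Dunmere=7 Hollowpine=10 Juniper=12 → close Cedarfen (overflow 22)
  28÷5 = 5 each, +1 to first 3
Round 3: Ashgrove=25 Briarlake=32 Dunmere=13 Hollowpine=15 Juniper=17 → close Briarlake (overflow 23)
  32÷4 = 8 each, +1 to first 0
Round 4: Ashgrove=33 Dunmere=21 Hollowpine=23 Juniper=25 → close Ashgrove (overflow 25)
  33÷3 = 11 each, +1 to first 0
Round 5: Dunmere=32 Hollowpine=34 Juniper=36 → close Juniper (overflow 22)
  36÷2 = 18 each, +1 to first 0
Round 6: Dunmere=50 Hollowpine=52 → close Dunmere (overflow 39)
  50÷1 = 50 each, +1 to first 0

Closure order: Ironridge, Cedarfen, Briarlake, Ashgrove, Juniper, Dunmere
Last habitat: Hollowpine with 102 animals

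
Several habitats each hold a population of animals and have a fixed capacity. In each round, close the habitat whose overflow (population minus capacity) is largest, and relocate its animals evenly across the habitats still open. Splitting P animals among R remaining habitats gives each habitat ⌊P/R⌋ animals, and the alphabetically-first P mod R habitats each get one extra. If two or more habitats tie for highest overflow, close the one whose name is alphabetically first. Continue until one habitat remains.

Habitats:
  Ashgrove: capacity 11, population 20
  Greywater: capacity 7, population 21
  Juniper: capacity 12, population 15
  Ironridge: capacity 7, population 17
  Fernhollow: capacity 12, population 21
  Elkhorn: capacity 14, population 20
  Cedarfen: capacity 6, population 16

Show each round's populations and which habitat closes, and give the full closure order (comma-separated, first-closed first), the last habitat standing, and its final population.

Round 1: Ashgrove=20 Cedarfen=16 Elkhorn=20 Fernhollow=21 Greywater=21 Ironridge=17 Juniper=15 → close Greywater (overflow 14)
  21÷6 = 3 each, +1 to first 3
Round 2: Ashgrove=24 Cedarfen=20 Elkhorn=24 Fernhollow=24 Ironridge=20 Juniper=18 → close Cedarfen (overflow 14)
  20÷5 = 4 each, +1 to first 0
Round 3: Ashgrove=28 Elkhorn=28 Fernhollow=28 Ironridge=24 Juniper=22 → close Ashgrove (overflow 17)
  28÷4 = 7 each, +1 to first 0
Round 4: Elkhorn=35 Fernhollow=35 Ironridge=31 Juniper=29 → close Ironridge (overflow 24)
  31÷3 = 10 each, +1 to first 1
Round 5: Elkhorn=46 Fernhollow=45 Juniper=39 → close Fernhollow (overflow 33)
  45÷2 = 22 each, +1 to first 1
Round 6: Elkhorn=69 Juniper=61 → close Elkhorn (overflow 55)
  69÷1 = 69 each, +1 to first 0

Closure order: Greywater, Cedarfen, Ashgrove, Ironridge, Fernhollow, Elkhorn
Last habitat: Juniper with 130 animals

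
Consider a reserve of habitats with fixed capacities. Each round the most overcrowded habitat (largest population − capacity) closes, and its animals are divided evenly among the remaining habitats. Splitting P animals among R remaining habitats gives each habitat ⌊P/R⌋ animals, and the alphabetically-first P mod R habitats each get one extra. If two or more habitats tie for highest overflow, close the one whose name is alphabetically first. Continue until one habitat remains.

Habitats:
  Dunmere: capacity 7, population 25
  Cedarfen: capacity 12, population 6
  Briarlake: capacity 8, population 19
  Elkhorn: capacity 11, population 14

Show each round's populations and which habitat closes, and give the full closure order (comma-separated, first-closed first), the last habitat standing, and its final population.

Closure order: Dunmere, Briarlake, Elkhorn
Last habitat: Cedarfen with 64 animals

Round 1: Briarlake=19 Cedarfen=6 Dunmere=25 Elkhorn=14 → close Dunmere (overflow 18)
  25÷3 = 8 each, +1 to first 1
Round 2: Briarlake=28 Cedarfen=14 Elkhorn=22 → close Briarlake (overflow 20)
  28÷2 = 14 each, +1 to first 0
Round 3: Cedarfen=28 Elkhorn=36 → close Elkhorn (overflow 25)
  36÷1 = 36 each, +1 to first 0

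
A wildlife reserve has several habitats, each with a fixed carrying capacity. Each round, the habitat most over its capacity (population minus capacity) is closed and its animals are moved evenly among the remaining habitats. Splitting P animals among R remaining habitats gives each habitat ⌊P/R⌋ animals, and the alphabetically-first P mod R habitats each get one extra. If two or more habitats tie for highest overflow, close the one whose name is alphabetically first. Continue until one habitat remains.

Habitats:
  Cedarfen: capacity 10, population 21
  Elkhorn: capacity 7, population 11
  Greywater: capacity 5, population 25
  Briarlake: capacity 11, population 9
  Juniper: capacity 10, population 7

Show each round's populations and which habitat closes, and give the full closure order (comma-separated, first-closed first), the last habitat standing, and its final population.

Closure order: Greywater, Cedarfen, Elkhorn, Briarlake
Last habitat: Juniper with 73 animals

Round 1: Briarlake=9 Cedarfen=21 Elkhorn=11 Greywater=25 Juniper=7 → close Greywater (overflow 20)
  25÷4 = 6 each, +1 to first 1
Round 2: Briarlake=16 Cedarfen=27 Elkhorn=17 Juniper=13 → close Cedarfen (overflow 17)
  27÷3 = 9 each, +1 to first 0
Round 3: Briarlake=25 Elkhorn=26 Juniper=22 → close Elkhorn (overflow 19)
  26÷2 = 13 each, +1 to first 0
Round 4: Briarlake=38 Juniper=35 → close Briarlake (overflow 27)
  38÷1 = 38 each, +1 to first 0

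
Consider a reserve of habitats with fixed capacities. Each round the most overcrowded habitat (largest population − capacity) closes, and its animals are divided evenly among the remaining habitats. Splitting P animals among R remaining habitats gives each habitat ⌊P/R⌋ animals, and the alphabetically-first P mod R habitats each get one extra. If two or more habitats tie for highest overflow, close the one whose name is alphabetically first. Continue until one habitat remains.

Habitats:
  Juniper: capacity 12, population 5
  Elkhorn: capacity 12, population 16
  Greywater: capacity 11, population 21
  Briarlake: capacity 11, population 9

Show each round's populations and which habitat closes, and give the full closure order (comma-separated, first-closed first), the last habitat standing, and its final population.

Round 1: Briarlake=9 Elkhorn=16 Greywater=21 Juniper=5 → close Greywater (overflow 10)
  21÷3 = 7 each, +1 to first 0
Round 2: Briarlake=16 Elkhorn=23 Juniper=12 → close Elkhorn (overflow 11)
  23÷2 = 11 each, +1 to first 1
Round 3: Briarlake=28 Juniper=23 → close Briarlake (overflow 17)
  28÷1 = 28 each, +1 to first 0

Closure order: Greywater, Elkhorn, Briarlake
Last habitat: Juniper with 51 animals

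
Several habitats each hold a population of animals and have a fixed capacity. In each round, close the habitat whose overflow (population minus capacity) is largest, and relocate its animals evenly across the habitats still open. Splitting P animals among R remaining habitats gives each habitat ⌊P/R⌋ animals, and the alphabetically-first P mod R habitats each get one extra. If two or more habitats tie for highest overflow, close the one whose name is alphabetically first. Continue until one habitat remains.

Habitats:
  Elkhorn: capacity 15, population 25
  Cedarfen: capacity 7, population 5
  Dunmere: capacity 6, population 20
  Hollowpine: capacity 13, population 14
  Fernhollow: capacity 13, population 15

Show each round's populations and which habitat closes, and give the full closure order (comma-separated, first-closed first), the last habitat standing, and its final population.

Round 1: Cedarfen=5 Dunmere=20 Elkhorn=25 Fernhollow=15 Hollowpine=14 → close Dunmere (overflow 14)
  20÷4 = 5 each, +1 to first 0
Round 2: Cedarfen=10 Elkhorn=30 Fernhollow=20 Hollowpine=19 → close Elkhorn (overflow 15)
  30÷3 = 10 each, +1 to first 0
Round 3: Cedarfen=20 Fernhollow=30 Hollowpine=29 → close Fernhollow (overflow 17)
  30÷2 = 15 each, +1 to first 0
Round 4: Cedarfen=35 Hollowpine=44 → close Hollowpine (overflow 31)
  44÷1 = 44 each, +1 to first 0

Closure order: Dunmere, Elkhorn, Fernhollow, Hollowpine
Last habitat: Cedarfen with 79 animals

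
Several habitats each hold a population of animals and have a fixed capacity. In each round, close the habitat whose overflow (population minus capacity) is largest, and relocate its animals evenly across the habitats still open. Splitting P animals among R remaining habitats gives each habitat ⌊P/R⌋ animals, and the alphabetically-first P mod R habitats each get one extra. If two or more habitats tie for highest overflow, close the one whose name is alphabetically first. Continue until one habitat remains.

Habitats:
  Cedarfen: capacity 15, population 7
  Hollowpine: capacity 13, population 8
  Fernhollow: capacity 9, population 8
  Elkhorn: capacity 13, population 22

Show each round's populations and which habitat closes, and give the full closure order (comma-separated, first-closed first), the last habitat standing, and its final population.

Round 1: Cedarfen=7 Elkhorn=22 Fernhollow=8 Hollowpine=8 → close Elkhorn (overflow 9)
  22÷3 = 7 each, +1 to first 1
Round 2: Cedarfen=15 Fernhollow=15 Hollowpine=15 → close Fernhollow (overflow 6)
  15÷2 = 7 each, +1 to first 1
Round 3: Cedarfen=23 Hollowpine=22 → close Hollowpine (overflow 9)
  22÷1 = 22 each, +1 to first 0

Closure order: Elkhorn, Fernhollow, Hollowpine
Last habitat: Cedarfen with 45 animals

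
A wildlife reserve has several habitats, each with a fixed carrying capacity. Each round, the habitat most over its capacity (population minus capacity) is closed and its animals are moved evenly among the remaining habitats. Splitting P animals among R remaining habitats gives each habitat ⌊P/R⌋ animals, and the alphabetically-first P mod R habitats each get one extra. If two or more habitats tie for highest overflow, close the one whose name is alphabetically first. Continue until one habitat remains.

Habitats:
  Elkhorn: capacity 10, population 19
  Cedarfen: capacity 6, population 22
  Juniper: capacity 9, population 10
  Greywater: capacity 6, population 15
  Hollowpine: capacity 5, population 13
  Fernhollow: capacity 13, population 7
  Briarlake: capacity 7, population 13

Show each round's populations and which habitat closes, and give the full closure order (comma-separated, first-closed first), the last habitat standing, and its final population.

Closure order: Cedarfen, Elkhorn, Greywater, Briarlake, Hollowpine, Juniper
Last habitat: Fernhollow with 99 animals

Round 1: Briarlake=13 Cedarfen=22 Elkhorn=19 Fernhollow=7 Greywater=15 Hollowpine=13 Juniper=10 → close Cedarfen (overflow 16)
  22÷6 = 3 each, +1 to first 4
Round 2: Briarlake=17 Elkhorn=23 Fernhollow=11 Greywater=19 Hollowpine=16 Juniper=13 → close Elkhorn (overflow 13)
  23÷5 = 4 each, +1 to first 3
Round 3: Briarlake=22 Fernhollow=16 Greywater=24 Hollowpine=20 Juniper=17 → close Greywater (overflow 18)
  24÷4 = 6 each, +1 to first 0
Round 4: Briarlake=28 Fernhollow=22 Hollowpine=26 Juniper=23 → close Briarlake (overflow 21)
  28÷3 = 9 each, +1 to first 1
Round 5: Fernhollow=32 Hollowpine=35 Juniper=32 → close Hollowpine (overflow 30)
  35÷2 = 17 each, +1 to first 1
Round 6: Fernhollow=50 Juniper=49 → close Juniper (overflow 40)
  49÷1 = 49 each, +1 to first 0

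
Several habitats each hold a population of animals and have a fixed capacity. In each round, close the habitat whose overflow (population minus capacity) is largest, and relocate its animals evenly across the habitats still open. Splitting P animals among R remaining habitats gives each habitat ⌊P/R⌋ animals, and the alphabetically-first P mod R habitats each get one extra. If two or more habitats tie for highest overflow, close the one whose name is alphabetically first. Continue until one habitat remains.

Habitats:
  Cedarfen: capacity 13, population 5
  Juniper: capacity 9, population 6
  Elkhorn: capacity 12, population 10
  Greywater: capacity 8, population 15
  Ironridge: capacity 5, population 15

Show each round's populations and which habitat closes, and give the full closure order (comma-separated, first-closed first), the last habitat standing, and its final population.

Closure order: Ironridge, Greywater, Elkhorn, Juniper
Last habitat: Cedarfen with 51 animals

Round 1: Cedarfen=5 Elkhorn=10 Greywater=15 Ironridge=15 Juniper=6 → close Ironridge (overflow 10)
  15÷4 = 3 each, +1 to first 3
Round 2: Cedarfen=9 Elkhorn=14 Greywater=19 Juniper=9 → close Greywater (overflow 11)
  19÷3 = 6 each, +1 to first 1
Round 3: Cedarfen=16 Elkhorn=20 Juniper=15 → close Elkhorn (overflow 8)
  20÷2 = 10 each, +1 to first 0
Round 4: Cedarfen=26 Juniper=25 → close Juniper (overflow 16)
  25÷1 = 25 each, +1 to first 0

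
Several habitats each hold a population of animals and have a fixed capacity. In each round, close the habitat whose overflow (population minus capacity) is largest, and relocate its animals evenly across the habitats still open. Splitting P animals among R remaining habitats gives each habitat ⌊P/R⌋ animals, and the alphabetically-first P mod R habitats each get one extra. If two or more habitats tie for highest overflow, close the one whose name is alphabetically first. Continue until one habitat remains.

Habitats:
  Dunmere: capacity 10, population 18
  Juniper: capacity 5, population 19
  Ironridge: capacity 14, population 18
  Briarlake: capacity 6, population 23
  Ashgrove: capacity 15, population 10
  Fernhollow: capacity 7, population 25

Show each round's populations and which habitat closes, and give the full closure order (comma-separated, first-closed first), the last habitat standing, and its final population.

Round 1: Ashgrove=10 Briarlake=23 Dunmere=18 Fernhollow=25 Ironridge=18 Juniper=19 → close Fernhollow (overflow 18)
  25÷5 = 5 each, +1 to first 0
Round 2: Ashgrove=15 Briarlake=28 Dunmere=23 Ironridge=23 Juniper=24 → close Briarlake (overflow 22)
  28÷4 = 7 each, +1 to first 0
Round 3: Ashgrove=22 Dunmere=30 Ironridge=30 Juniper=31 → close Juniper (overflow 26)
  31÷3 = 10 each, +1 to first 1
Round 4: Ashgrove=33 Dunmere=40 Ironridge=40 → close Dunmere (overflow 30)
  40÷2 = 20 each, +1 to first 0
Round 5: Ashgrove=53 Ironridge=60 → close Ironridge (overflow 46)
  60÷1 = 60 each, +1 to first 0

Closure order: Fernhollow, Briarlake, Juniper, Dunmere, Ironridge
Last habitat: Ashgrove with 113 animals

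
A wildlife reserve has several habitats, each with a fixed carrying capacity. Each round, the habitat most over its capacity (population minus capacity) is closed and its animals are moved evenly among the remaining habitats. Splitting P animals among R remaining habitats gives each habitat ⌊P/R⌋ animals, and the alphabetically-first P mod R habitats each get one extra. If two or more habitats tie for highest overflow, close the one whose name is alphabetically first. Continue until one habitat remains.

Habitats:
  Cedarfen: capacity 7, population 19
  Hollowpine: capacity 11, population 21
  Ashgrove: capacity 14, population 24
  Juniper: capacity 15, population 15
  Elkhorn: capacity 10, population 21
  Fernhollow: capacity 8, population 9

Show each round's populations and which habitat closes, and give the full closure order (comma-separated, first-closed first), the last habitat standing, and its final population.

Round 1: Ashgrove=24 Cedarfen=19 Elkhorn=21 Fernhollow=9 Hollowpine=21 Juniper=15 → close Cedarfen (overflow 12)
  19÷5 = 3 each, +1 to first 4
Round 2: Ashgrove=28 Elkhorn=25 Fernhollow=13 Hollowpine=25 Juniper=18 → close Elkhorn (overflow 15)
  25÷4 = 6 each, +1 to first 1
Round 3: Ashgrove=35 Fernhollow=19 Hollowpine=31 Juniper=24 → close Ashgrove (overflow 21)
  35÷3 = 11 each, +1 to first 2
Round 4: Fernhollow=31 Hollowpine=43 Juniper=35 → close Hollowpine (overflow 32)
  43÷2 = 21 each, +1 to first 1
Round 5: Fernhollow=53 Juniper=56 → close Fernhollow (overflow 45)
  53÷1 = 53 each, +1 to first 0

Closure order: Cedarfen, Elkhorn, Ashgrove, Hollowpine, Fernhollow
Last habitat: Juniper with 109 animals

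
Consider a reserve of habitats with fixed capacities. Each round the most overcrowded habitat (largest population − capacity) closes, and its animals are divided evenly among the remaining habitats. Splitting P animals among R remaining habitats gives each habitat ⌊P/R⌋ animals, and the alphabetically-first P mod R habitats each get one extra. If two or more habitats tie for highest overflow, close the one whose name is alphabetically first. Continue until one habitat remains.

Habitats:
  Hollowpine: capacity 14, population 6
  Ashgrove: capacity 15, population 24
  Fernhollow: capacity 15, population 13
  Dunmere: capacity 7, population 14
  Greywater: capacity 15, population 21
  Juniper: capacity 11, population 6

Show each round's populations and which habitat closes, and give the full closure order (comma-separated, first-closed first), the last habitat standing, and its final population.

Closure order: Ashgrove, Dunmere, Greywater, Fernhollow, Juniper
Last habitat: Hollowpine with 84 animals

Round 1: Ashgrove=24 Dunmere=14 Fernhollow=13 Greywater=21 Hollowpine=6 Juniper=6 → close Ashgrove (overflow 9)
  24÷5 = 4 each, +1 to first 4
Round 2: Dunmere=19 Fernhollow=18 Greywater=26 Hollowpine=11 Juniper=10 → close Dunmere (overflow 12)
  19÷4 = 4 each, +1 to first 3
Round 3: Fernhollow=23 Greywater=31 Hollowpine=16 Juniper=14 → close Greywater (overflow 16)
  31÷3 = 10 each, +1 to first 1
Round 4: Fernhollow=34 Hollowpine=26 Juniper=24 → close Fernhollow (overflow 19)
  34÷2 = 17 each, +1 to first 0
Round 5: Hollowpine=43 Juniper=41 → close Juniper (overflow 30)
  41÷1 = 41 each, +1 to first 0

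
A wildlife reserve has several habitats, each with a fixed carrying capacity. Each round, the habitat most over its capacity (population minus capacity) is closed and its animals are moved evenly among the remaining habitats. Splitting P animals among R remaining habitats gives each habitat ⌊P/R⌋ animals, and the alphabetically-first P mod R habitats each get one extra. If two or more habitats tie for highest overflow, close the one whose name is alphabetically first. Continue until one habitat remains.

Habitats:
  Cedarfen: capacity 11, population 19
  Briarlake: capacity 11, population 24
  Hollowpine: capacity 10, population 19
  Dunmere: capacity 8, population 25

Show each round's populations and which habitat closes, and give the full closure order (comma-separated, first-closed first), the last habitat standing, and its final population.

Round 1: Briarlake=24 Cedarfen=19 Dunmere=25 Hollowpine=19 → close Dunmere (overflow 17)
  25÷3 = 8 each, +1 to first 1
Round 2: Briarlake=33 Cedarfen=27 Hollowpine=27 → close Briarlake (overflow 22)
  33÷2 = 16 each, +1 to first 1
Round 3: Cedarfen=44 Hollowpine=43 → close Cedarfen (overflow 33)
  44÷1 = 44 each, +1 to first 0

Closure order: Dunmere, Briarlake, Cedarfen
Last habitat: Hollowpine with 87 animals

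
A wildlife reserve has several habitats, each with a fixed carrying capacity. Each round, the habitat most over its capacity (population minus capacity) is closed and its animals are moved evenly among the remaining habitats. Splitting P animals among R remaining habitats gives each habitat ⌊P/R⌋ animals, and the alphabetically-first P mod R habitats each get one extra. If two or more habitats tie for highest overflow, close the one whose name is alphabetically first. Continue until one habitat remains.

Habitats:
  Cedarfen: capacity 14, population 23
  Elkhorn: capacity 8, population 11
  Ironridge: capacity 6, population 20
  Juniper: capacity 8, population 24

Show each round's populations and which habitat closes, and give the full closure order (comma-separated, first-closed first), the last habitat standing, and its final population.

Round 1: Cedarfen=23 Elkhorn=11 Ironridge=20 Juniper=24 → close Juniper (overflow 16)
  24÷3 = 8 each, +1 to first 0
Round 2: Cedarfen=31 Elkhorn=19 Ironridge=28 → close Ironridge (overflow 22)
  28÷2 = 14 each, +1 to first 0
Round 3: Cedarfen=45 Elkhorn=33 → close Cedarfen (overflow 31)
  45÷1 = 45 each, +1 to first 0

Closure order: Juniper, Ironridge, Cedarfen
Last habitat: Elkhorn with 78 animals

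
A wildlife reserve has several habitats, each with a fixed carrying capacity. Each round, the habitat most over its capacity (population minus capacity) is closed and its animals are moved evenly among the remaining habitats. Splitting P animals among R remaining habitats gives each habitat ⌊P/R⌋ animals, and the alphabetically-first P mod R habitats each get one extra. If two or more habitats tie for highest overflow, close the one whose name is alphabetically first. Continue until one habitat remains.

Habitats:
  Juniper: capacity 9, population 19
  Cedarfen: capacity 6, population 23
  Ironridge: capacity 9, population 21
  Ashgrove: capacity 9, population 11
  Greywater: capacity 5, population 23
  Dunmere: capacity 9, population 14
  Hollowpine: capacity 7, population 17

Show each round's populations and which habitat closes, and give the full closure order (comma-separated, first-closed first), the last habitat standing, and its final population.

Round 1: Ashgrove=11 Cedarfen=23 Dunmere=14 Greywater=23 Hollowpine=17 Ironridge=21 Juniper=19 → close Greywater (overflow 18)
  23÷6 = 3 each, +1 to first 5
Round 2: Ashgrove=15 Cedarfen=27 Dunmere=18 Hollowpine=21 Ironridge=25 Juniper=22 → close Cedarfen (overflow 21)
  27÷5 = 5 each, +1 to first 2
Round 3: Ashgrove=21 Dunmere=24 Hollowpine=26 Ironridge=30 Juniper=27 → close Ironridge (overflow 21)
  30÷4 = 7 each, +1 to first 2
Round 4: Ashgrove=29 Dunmere=32 Hollowpine=33 Juniper=34 → close Hollowpine (overflow 26)
  33÷3 = 11 each, +1 to first 0
Round 5: Ashgrove=40 Dunmere=43 Juniper=45 → close Juniper (overflow 36)
  45÷2 = 22 each, +1 to first 1
Round 6: Ashgrove=63 Dunmere=65 → close Dunmere (overflow 56)
  65÷1 = 65 each, +1 to first 0

Closure order: Greywater, Cedarfen, Ironridge, Hollowpine, Juniper, Dunmere
Last habitat: Ashgrove with 128 animals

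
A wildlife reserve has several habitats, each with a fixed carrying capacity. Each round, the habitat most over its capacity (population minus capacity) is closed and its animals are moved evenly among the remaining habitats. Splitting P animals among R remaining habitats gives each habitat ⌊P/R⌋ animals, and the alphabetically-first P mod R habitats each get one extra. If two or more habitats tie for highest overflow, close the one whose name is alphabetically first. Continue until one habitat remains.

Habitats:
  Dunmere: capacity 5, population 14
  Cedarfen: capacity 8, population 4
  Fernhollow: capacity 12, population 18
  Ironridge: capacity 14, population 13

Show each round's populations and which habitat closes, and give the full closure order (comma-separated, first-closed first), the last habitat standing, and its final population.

Closure order: Dunmere, Fernhollow, Ironridge
Last habitat: Cedarfen with 49 animals

Round 1: Cedarfen=4 Dunmere=14 Fernhollow=18 Ironridge=13 → close Dunmere (overflow 9)
  14÷3 = 4 each, +1 to first 2
Round 2: Cedarfen=9 Fernhollow=23 Ironridge=17 → close Fernhollow (overflow 11)
  23÷2 = 11 each, +1 to first 1
Round 3: Cedarfen=21 Ironridge=28 → close Ironridge (overflow 14)
  28÷1 = 28 each, +1 to first 0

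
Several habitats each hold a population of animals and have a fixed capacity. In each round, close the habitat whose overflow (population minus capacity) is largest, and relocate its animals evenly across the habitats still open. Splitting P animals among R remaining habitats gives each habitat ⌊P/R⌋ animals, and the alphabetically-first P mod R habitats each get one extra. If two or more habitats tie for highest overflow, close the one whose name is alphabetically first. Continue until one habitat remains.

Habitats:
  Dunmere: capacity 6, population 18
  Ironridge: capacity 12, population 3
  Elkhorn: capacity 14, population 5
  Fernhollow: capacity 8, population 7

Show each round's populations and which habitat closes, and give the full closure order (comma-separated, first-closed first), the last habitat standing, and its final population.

Round 1: Dunmere=18 Elkhorn=5 Fernhollow=7 Ironridge=3 → close Dunmere (overflow 12)
  18÷3 = 6 each, +1 to first 0
Round 2: Elkhorn=11 Fernhollow=13 Ironridge=9 → close Fernhollow (overflow 5)
  13÷2 = 6 each, +1 to first 1
Round 3: Elkhorn=18 Ironridge=15 → close Elkhorn (overflow 4)
  18÷1 = 18 each, +1 to first 0

Closure order: Dunmere, Fernhollow, Elkhorn
Last habitat: Ironridge with 33 animals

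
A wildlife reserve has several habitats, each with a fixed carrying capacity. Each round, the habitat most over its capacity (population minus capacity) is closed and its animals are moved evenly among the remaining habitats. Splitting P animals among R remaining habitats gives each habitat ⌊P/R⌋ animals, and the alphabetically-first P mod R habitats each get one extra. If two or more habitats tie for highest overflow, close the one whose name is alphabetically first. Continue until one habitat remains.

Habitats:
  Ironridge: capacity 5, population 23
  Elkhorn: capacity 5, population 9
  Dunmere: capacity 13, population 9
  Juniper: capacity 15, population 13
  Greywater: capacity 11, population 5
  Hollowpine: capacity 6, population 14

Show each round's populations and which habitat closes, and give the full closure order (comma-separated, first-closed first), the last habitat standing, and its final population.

Round 1: Dunmere=9 Elkhorn=9 Greywater=5 Hollowpine=14 Ironridge=23 Juniper=13 → close Ironridge (overflow 18)
  23÷5 = 4 each, +1 to first 3
Round 2: Dunmere=14 Elkhorn=14 Greywater=10 Hollowpine=18 Juniper=17 → close Hollowpine (overflow 12)
  18÷4 = 4 each, +1 to first 2
Round 3: Dunmere=19 Elkhorn=19 Greywater=14 Juniper=21 → close Elkhorn (overflow 14)
  19÷3 = 6 each, +1 to first 1
Round 4: Dunmere=26 Greywater=20 Juniper=27 → close Dunmere (overflow 13)
  26÷2 = 13 each, +1 to first 0
Round 5: Greywater=33 Juniper=40 → close Juniper (overflow 25)
  40÷1 = 40 each, +1 to first 0

Closure order: Ironridge, Hollowpine, Elkhorn, Dunmere, Juniper
Last habitat: Greywater with 73 animals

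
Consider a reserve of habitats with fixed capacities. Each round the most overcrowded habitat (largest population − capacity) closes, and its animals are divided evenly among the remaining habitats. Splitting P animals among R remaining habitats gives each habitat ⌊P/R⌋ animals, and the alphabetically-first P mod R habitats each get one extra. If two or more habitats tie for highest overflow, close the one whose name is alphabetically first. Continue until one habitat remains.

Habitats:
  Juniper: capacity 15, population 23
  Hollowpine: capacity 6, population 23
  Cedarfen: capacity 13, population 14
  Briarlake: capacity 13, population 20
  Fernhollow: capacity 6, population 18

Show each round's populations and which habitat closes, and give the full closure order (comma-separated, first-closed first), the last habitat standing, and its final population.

Closure order: Hollowpine, Fernhollow, Briarlake, Juniper
Last habitat: Cedarfen with 98 animals

Round 1: Briarlake=20 Cedarfen=14 Fernhollow=18 Hollowpine=23 Juniper=23 → close Hollowpine (overflow 17)
  23÷4 = 5 each, +1 to first 3
Round 2: Briarlake=26 Cedarfen=20 Fernhollow=24 Juniper=28 → close Fernhollow (overflow 18)
  24÷3 = 8 each, +1 to first 0
Round 3: Briarlake=34 Cedarfen=28 Juniper=36 → close Briarlake (overflow 21)
  34÷2 = 17 each, +1 to first 0
Round 4: Cedarfen=45 Juniper=53 → close Juniper (overflow 38)
  53÷1 = 53 each, +1 to first 0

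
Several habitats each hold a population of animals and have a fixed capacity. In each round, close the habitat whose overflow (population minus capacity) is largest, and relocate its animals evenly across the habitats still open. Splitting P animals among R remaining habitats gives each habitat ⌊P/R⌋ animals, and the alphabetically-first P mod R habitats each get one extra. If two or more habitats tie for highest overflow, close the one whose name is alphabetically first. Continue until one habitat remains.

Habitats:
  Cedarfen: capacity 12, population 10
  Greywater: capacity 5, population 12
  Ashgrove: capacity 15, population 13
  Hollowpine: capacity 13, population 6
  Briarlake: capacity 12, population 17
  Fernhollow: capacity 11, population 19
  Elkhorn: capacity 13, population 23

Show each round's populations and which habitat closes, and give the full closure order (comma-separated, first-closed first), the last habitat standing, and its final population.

Closure order: Elkhorn, Fernhollow, Greywater, Briarlake, Ashgrove, Cedarfen
Last habitat: Hollowpine with 100 animals

Round 1: Ashgrove=13 Briarlake=17 Cedarfen=10 Elkhorn=23 Fernhollow=19 Greywater=12 Hollowpine=6 → close Elkhorn (overflow 10)
  23÷6 = 3 each, +1 to first 5
Round 2: Ashgrove=17 Briarlake=21 Cedarfen=14 Fernhollow=23 Greywater=16 Hollowpine=9 → close Fernhollow (overflow 12)
  23÷5 = 4 each, +1 to first 3
Round 3: Ashgrove=22 Briarlake=26 Cedarfen=19 Greywater=20 Hollowpine=13 → close Greywater (overflow 15)
  20÷4 = 5 each, +1 to first 0
Round 4: Ashgrove=27 Briarlake=31 Cedarfen=24 Hollowpine=18 → close Briarlake (overflow 19)
  31÷3 = 10 each, +1 to first 1
Round 5: Ashgrove=38 Cedarfen=34 Hollowpine=28 → close Ashgrove (overflow 23)
  38÷2 = 19 each, +1 to first 0
Round 6: Cedarfen=53 Hollowpine=47 → close Cedarfen (overflow 41)
  53÷1 = 53 each, +1 to first 0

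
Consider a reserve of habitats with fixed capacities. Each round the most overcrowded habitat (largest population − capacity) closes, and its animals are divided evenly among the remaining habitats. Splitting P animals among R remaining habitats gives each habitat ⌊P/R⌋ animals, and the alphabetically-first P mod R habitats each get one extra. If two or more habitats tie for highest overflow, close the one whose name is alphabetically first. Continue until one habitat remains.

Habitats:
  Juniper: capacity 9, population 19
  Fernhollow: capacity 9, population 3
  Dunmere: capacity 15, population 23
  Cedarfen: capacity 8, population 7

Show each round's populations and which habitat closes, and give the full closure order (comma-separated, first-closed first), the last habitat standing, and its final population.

Round 1: Cedarfen=7 Dunmere=23 Fernhollow=3 Juniper=19 → close Juniper (overflow 10)
  19÷3 = 6 each, +1 to first 1
Round 2: Cedarfen=14 Dunmere=29 Fernhollow=9 → close Dunmere (overflow 14)
  29÷2 = 14 each, +1 to first 1
Round 3: Cedarfen=29 Fernhollow=23 → close Cedarfen (overflow 21)
  29÷1 = 29 each, +1 to first 0

Closure order: Juniper, Dunmere, Cedarfen
Last habitat: Fernhollow with 52 animals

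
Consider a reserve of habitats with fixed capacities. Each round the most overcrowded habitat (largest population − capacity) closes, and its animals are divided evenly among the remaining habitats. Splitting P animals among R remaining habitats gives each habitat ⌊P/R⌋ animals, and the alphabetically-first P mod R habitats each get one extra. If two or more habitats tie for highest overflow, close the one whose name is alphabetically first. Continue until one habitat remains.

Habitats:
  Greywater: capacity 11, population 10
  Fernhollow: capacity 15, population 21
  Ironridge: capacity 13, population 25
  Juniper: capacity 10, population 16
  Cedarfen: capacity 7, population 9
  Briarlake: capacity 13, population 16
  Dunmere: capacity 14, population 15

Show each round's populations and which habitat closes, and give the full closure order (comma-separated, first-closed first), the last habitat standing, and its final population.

Round 1: Briarlake=16 Cedarfen=9 Dunmere=15 Fernhollow=21 Greywater=10 Ironridge=25 Juniper=16 → close Ironridge (overflow 12)
  25÷6 = 4 each, +1 to first 1
Round 2: Briarlake=21 Cedarfen=13 Dunmere=19 Fernhollow=25 Greywater=14 Juniper=20 → close Fernhollow (overflow 10)
  25÷5 = 5 each, +1 to first 0
Round 3: Briarlake=26 Cedarfen=18 Dunmere=24 Greywater=19 Juniper=25 → close Juniper (overflow 15)
  25÷4 = 6 each, +1 to first 1
Round 4: Briarlake=33 Cedarfen=24 Dunmere=30 Greywater=25 → close Briarlake (overflow 20)
  33÷3 = 11 each, +1 to first 0
Round 5: Cedarfen=35 Dunmere=41 Greywater=36 → close Cedarfen (overflow 28)
  35÷2 = 17 each, +1 to first 1
Round 6: Dunmere=59 Greywater=53 → close Dunmere (overflow 45)
  59÷1 = 59 each, +1 to first 0

Closure order: Ironridge, Fernhollow, Juniper, Briarlake, Cedarfen, Dunmere
Last habitat: Greywater with 112 animals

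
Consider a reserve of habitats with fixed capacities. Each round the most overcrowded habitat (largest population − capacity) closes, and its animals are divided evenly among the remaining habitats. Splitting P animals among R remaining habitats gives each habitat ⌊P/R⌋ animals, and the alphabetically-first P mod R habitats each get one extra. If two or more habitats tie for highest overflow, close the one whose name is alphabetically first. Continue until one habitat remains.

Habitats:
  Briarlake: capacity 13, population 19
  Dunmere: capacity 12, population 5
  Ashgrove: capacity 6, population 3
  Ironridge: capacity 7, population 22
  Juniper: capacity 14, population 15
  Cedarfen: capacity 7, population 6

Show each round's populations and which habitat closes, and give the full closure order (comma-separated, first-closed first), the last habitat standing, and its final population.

Closure order: Ironridge, Briarlake, Juniper, Ashgrove, Cedarfen
Last habitat: Dunmere with 70 animals

Round 1: Ashgrove=3 Briarlake=19 Cedarfen=6 Dunmere=5 Ironridge=22 Juniper=15 → close Ironridge (overflow 15)
  22÷5 = 4 each, +1 to first 2
Round 2: Ashgrove=8 Briarlake=24 Cedarfen=10 Dunmere=9 Juniper=19 → close Briarlake (overflow 11)
  24÷4 = 6 each, +1 to first 0
Round 3: Ashgrove=14 Cedarfen=16 Dunmere=15 Juniper=25 → close Juniper (overflow 11)
  25÷3 = 8 each, +1 to first 1
Round 4: Ashgrove=23 Cedarfen=24 Dunmere=23 → close Ashgrove (overflow 17)
  23÷2 = 11 each, +1 to first 1
Round 5: Cedarfen=36 Dunmere=34 → close Cedarfen (overflow 29)
  36÷1 = 36 each, +1 to first 0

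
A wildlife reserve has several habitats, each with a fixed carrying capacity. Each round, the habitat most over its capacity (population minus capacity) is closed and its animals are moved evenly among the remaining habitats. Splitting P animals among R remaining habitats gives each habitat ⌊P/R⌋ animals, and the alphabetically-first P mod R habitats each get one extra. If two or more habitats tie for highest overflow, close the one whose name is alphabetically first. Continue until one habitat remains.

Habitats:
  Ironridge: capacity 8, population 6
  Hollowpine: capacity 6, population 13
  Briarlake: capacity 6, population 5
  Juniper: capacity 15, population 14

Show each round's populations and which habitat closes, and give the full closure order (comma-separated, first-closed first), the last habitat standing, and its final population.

Closure order: Hollowpine, Briarlake, Juniper
Last habitat: Ironridge with 38 animals

Round 1: Briarlake=5 Hollowpine=13 Ironridge=6 Juniper=14 → close Hollowpine (overflow 7)
  13÷3 = 4 each, +1 to first 1
Round 2: Briarlake=10 Ironridge=10 Juniper=18 → close Briarlake (overflow 4)
  10÷2 = 5 each, +1 to first 0
Round 3: Ironridge=15 Juniper=23 → close Juniper (overflow 8)
  23÷1 = 23 each, +1 to first 0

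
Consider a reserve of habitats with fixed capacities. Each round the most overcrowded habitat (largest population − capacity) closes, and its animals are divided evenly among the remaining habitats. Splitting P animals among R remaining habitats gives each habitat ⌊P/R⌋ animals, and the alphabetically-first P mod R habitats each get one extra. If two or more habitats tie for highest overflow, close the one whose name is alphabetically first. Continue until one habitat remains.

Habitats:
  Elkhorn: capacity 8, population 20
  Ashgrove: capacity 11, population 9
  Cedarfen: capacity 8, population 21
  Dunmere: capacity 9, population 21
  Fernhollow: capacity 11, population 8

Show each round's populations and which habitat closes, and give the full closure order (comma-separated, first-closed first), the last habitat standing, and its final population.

Closure order: Cedarfen, Dunmere, Elkhorn, Ashgrove
Last habitat: Fernhollow with 79 animals

Round 1: Ashgrove=9 Cedarfen=21 Dunmere=21 Elkhorn=20 Fernhollow=8 → close Cedarfen (overflow 13)
  21÷4 = 5 each, +1 to first 1
Round 2: Ashgrove=15 Dunmere=26 Elkhorn=25 Fernhollow=13 → close Dunmere (overflow 17)
  26÷3 = 8 each, +1 to first 2
Round 3: Ashgrove=24 Elkhorn=34 Fernhollow=21 → close Elkhorn (overflow 26)
  34÷2 = 17 each, +1 to first 0
Round 4: Ashgrove=41 Fernhollow=38 → close Ashgrove (overflow 30)
  41÷1 = 41 each, +1 to first 0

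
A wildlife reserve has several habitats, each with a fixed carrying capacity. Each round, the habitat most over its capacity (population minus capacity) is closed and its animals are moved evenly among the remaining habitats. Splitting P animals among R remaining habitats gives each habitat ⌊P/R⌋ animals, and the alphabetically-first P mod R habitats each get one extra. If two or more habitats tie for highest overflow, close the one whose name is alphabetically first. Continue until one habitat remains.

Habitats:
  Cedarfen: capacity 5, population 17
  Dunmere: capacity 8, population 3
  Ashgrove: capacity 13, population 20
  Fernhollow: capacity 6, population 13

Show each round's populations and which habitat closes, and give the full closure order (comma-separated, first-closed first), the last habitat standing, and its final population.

Closure order: Cedarfen, Ashgrove, Fernhollow
Last habitat: Dunmere with 53 animals

Round 1: Ashgrove=20 Cedarfen=17 Dunmere=3 Fernhollow=13 → close Cedarfen (overflow 12)
  17÷3 = 5 each, +1 to first 2
Round 2: Ashgrove=26 Dunmere=9 Fernhollow=18 → close Ashgrove (overflow 13)
  26÷2 = 13 each, +1 to first 0
Round 3: Dunmere=22 Fernhollow=31 → close Fernhollow (overflow 25)
  31÷1 = 31 each, +1 to first 0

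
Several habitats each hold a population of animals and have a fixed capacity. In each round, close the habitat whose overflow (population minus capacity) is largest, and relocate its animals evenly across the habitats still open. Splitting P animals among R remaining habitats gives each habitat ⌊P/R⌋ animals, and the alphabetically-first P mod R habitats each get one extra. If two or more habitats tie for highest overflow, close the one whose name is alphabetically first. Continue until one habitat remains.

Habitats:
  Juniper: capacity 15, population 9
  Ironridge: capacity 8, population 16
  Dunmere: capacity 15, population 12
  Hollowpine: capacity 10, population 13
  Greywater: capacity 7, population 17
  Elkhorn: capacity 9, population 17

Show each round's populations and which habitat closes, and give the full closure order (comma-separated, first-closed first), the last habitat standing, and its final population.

Round 1: Dunmere=12 Elkhorn=17 Greywater=17 Hollowpine=13 Ironridge=16 Juniper=9 → close Greywater (overflow 10)
  17÷5 = 3 each, +1 to first 2
Round 2: Dunmere=16 Elkhorn=21 Hollowpine=16 Ironridge=19 Juniper=12 → close Elkhorn (overflow 12)
  21÷4 = 5 each, +1 to first 1
Round 3: Dunmere=22 Hollowpine=21 Ironridge=24 Juniper=17 → close Ironridge (overflow 16)
  24÷3 = 8 each, +1 to first 0
Round 4: Dunmere=30 Hollowpine=29 Juniper=25 → close Hollowpine (overflow 19)
  29÷2 = 14 each, +1 to first 1
Round 5: Dunmere=45 Juniper=39 → close Dunmere (overflow 30)
  45÷1 = 45 each, +1 to first 0

Closure order: Greywater, Elkhorn, Ironridge, Hollowpine, Dunmere
Last habitat: Juniper with 84 animals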